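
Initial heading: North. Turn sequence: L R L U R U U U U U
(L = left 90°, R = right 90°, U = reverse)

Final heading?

Start: North
  L (left (90° counter-clockwise)) -> West
  R (right (90° clockwise)) -> North
  L (left (90° counter-clockwise)) -> West
  U (U-turn (180°)) -> East
  R (right (90° clockwise)) -> South
  U (U-turn (180°)) -> North
  U (U-turn (180°)) -> South
  U (U-turn (180°)) -> North
  U (U-turn (180°)) -> South
  U (U-turn (180°)) -> North
Final: North

Answer: Final heading: North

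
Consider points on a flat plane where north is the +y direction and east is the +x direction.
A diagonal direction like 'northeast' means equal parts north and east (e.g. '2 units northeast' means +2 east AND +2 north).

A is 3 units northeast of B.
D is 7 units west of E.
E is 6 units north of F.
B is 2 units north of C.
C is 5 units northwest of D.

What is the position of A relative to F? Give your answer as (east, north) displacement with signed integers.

Place F at the origin (east=0, north=0).
  E is 6 units north of F: delta (east=+0, north=+6); E at (east=0, north=6).
  D is 7 units west of E: delta (east=-7, north=+0); D at (east=-7, north=6).
  C is 5 units northwest of D: delta (east=-5, north=+5); C at (east=-12, north=11).
  B is 2 units north of C: delta (east=+0, north=+2); B at (east=-12, north=13).
  A is 3 units northeast of B: delta (east=+3, north=+3); A at (east=-9, north=16).
Therefore A relative to F: (east=-9, north=16).

Answer: A is at (east=-9, north=16) relative to F.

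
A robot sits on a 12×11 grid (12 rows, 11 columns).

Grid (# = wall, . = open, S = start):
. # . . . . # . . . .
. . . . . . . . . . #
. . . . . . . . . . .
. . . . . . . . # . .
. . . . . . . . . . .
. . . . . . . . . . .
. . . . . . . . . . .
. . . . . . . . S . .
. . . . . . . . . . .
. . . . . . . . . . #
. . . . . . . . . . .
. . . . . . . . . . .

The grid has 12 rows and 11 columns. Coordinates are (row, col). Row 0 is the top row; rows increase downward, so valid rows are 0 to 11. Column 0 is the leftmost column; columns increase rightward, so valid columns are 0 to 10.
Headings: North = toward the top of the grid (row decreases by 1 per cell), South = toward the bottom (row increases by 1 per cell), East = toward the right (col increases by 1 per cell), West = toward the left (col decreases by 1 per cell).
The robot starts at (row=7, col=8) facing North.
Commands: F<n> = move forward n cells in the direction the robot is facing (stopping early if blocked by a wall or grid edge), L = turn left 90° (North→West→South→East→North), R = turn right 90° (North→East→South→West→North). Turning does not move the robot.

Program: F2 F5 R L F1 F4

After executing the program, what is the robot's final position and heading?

Answer: Final position: (row=4, col=8), facing North

Derivation:
Start: (row=7, col=8), facing North
  F2: move forward 2, now at (row=5, col=8)
  F5: move forward 1/5 (blocked), now at (row=4, col=8)
  R: turn right, now facing East
  L: turn left, now facing North
  F1: move forward 0/1 (blocked), now at (row=4, col=8)
  F4: move forward 0/4 (blocked), now at (row=4, col=8)
Final: (row=4, col=8), facing North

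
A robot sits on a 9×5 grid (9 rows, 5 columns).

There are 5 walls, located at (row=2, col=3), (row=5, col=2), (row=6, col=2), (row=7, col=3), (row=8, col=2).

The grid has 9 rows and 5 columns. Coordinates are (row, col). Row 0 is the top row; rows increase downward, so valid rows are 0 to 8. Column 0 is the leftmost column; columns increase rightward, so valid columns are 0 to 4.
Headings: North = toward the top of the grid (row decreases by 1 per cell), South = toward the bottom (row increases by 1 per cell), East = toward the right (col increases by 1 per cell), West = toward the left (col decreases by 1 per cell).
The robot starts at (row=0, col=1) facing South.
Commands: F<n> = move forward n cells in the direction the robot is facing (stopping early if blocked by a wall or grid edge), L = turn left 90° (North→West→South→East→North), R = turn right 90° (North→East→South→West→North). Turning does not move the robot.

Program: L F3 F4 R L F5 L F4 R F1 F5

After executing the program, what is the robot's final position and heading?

Start: (row=0, col=1), facing South
  L: turn left, now facing East
  F3: move forward 3, now at (row=0, col=4)
  F4: move forward 0/4 (blocked), now at (row=0, col=4)
  R: turn right, now facing South
  L: turn left, now facing East
  F5: move forward 0/5 (blocked), now at (row=0, col=4)
  L: turn left, now facing North
  F4: move forward 0/4 (blocked), now at (row=0, col=4)
  R: turn right, now facing East
  F1: move forward 0/1 (blocked), now at (row=0, col=4)
  F5: move forward 0/5 (blocked), now at (row=0, col=4)
Final: (row=0, col=4), facing East

Answer: Final position: (row=0, col=4), facing East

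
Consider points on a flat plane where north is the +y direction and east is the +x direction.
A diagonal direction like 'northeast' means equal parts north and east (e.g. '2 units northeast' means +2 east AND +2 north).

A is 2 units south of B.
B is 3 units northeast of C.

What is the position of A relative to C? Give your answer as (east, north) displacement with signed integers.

Place C at the origin (east=0, north=0).
  B is 3 units northeast of C: delta (east=+3, north=+3); B at (east=3, north=3).
  A is 2 units south of B: delta (east=+0, north=-2); A at (east=3, north=1).
Therefore A relative to C: (east=3, north=1).

Answer: A is at (east=3, north=1) relative to C.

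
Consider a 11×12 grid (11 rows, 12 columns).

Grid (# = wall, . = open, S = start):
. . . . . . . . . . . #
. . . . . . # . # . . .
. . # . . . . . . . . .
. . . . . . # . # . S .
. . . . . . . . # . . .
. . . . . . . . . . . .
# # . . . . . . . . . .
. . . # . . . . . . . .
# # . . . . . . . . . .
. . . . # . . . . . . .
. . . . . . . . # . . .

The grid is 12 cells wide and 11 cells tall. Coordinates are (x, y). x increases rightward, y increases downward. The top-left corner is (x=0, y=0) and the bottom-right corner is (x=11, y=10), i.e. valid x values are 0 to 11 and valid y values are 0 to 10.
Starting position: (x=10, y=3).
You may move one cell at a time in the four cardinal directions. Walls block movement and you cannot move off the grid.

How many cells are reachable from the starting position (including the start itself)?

Answer: Reachable cells: 118

Derivation:
BFS flood-fill from (x=10, y=3):
  Distance 0: (x=10, y=3)
  Distance 1: (x=10, y=2), (x=9, y=3), (x=11, y=3), (x=10, y=4)
  Distance 2: (x=10, y=1), (x=9, y=2), (x=11, y=2), (x=9, y=4), (x=11, y=4), (x=10, y=5)
  Distance 3: (x=10, y=0), (x=9, y=1), (x=11, y=1), (x=8, y=2), (x=9, y=5), (x=11, y=5), (x=10, y=6)
  Distance 4: (x=9, y=0), (x=7, y=2), (x=8, y=5), (x=9, y=6), (x=11, y=6), (x=10, y=7)
  Distance 5: (x=8, y=0), (x=7, y=1), (x=6, y=2), (x=7, y=3), (x=7, y=5), (x=8, y=6), (x=9, y=7), (x=11, y=7), (x=10, y=8)
  Distance 6: (x=7, y=0), (x=5, y=2), (x=7, y=4), (x=6, y=5), (x=7, y=6), (x=8, y=7), (x=9, y=8), (x=11, y=8), (x=10, y=9)
  Distance 7: (x=6, y=0), (x=5, y=1), (x=4, y=2), (x=5, y=3), (x=6, y=4), (x=5, y=5), (x=6, y=6), (x=7, y=7), (x=8, y=8), (x=9, y=9), (x=11, y=9), (x=10, y=10)
  Distance 8: (x=5, y=0), (x=4, y=1), (x=3, y=2), (x=4, y=3), (x=5, y=4), (x=4, y=5), (x=5, y=6), (x=6, y=7), (x=7, y=8), (x=8, y=9), (x=9, y=10), (x=11, y=10)
  Distance 9: (x=4, y=0), (x=3, y=1), (x=3, y=3), (x=4, y=4), (x=3, y=5), (x=4, y=6), (x=5, y=7), (x=6, y=8), (x=7, y=9)
  Distance 10: (x=3, y=0), (x=2, y=1), (x=2, y=3), (x=3, y=4), (x=2, y=5), (x=3, y=6), (x=4, y=7), (x=5, y=8), (x=6, y=9), (x=7, y=10)
  Distance 11: (x=2, y=0), (x=1, y=1), (x=1, y=3), (x=2, y=4), (x=1, y=5), (x=2, y=6), (x=4, y=8), (x=5, y=9), (x=6, y=10)
  Distance 12: (x=1, y=0), (x=0, y=1), (x=1, y=2), (x=0, y=3), (x=1, y=4), (x=0, y=5), (x=2, y=7), (x=3, y=8), (x=5, y=10)
  Distance 13: (x=0, y=0), (x=0, y=2), (x=0, y=4), (x=1, y=7), (x=2, y=8), (x=3, y=9), (x=4, y=10)
  Distance 14: (x=0, y=7), (x=2, y=9), (x=3, y=10)
  Distance 15: (x=1, y=9), (x=2, y=10)
  Distance 16: (x=0, y=9), (x=1, y=10)
  Distance 17: (x=0, y=10)
Total reachable: 118 (grid has 118 open cells total)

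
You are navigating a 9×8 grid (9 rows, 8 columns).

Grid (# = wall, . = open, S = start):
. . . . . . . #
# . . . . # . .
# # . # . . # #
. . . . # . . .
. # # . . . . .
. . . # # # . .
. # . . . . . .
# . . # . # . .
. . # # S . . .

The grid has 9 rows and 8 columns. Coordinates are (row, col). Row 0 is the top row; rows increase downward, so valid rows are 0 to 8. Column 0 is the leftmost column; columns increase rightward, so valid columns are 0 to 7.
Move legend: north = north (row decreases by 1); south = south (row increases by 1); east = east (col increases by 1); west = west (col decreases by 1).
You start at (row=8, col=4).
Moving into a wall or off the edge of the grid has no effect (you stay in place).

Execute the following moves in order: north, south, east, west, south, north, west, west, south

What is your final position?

Start: (row=8, col=4)
  north (north): (row=8, col=4) -> (row=7, col=4)
  south (south): (row=7, col=4) -> (row=8, col=4)
  east (east): (row=8, col=4) -> (row=8, col=5)
  west (west): (row=8, col=5) -> (row=8, col=4)
  south (south): blocked, stay at (row=8, col=4)
  north (north): (row=8, col=4) -> (row=7, col=4)
  west (west): blocked, stay at (row=7, col=4)
  west (west): blocked, stay at (row=7, col=4)
  south (south): (row=7, col=4) -> (row=8, col=4)
Final: (row=8, col=4)

Answer: Final position: (row=8, col=4)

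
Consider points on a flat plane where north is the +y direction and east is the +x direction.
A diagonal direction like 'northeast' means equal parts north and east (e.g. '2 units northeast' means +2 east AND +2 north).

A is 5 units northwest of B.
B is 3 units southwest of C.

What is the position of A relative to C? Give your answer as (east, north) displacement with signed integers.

Place C at the origin (east=0, north=0).
  B is 3 units southwest of C: delta (east=-3, north=-3); B at (east=-3, north=-3).
  A is 5 units northwest of B: delta (east=-5, north=+5); A at (east=-8, north=2).
Therefore A relative to C: (east=-8, north=2).

Answer: A is at (east=-8, north=2) relative to C.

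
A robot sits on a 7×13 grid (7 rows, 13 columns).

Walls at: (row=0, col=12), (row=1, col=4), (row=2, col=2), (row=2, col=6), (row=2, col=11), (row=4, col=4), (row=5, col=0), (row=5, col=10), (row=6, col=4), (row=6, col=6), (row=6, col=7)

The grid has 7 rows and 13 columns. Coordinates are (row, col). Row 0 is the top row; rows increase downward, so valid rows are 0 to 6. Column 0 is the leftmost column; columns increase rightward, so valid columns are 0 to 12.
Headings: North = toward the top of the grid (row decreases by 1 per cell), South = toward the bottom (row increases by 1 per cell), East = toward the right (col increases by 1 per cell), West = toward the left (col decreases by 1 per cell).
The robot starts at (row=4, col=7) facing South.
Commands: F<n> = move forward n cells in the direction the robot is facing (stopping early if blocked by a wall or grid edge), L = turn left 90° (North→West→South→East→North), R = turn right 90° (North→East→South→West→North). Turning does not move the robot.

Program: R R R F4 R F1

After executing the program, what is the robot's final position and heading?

Answer: Final position: (row=5, col=11), facing South

Derivation:
Start: (row=4, col=7), facing South
  R: turn right, now facing West
  R: turn right, now facing North
  R: turn right, now facing East
  F4: move forward 4, now at (row=4, col=11)
  R: turn right, now facing South
  F1: move forward 1, now at (row=5, col=11)
Final: (row=5, col=11), facing South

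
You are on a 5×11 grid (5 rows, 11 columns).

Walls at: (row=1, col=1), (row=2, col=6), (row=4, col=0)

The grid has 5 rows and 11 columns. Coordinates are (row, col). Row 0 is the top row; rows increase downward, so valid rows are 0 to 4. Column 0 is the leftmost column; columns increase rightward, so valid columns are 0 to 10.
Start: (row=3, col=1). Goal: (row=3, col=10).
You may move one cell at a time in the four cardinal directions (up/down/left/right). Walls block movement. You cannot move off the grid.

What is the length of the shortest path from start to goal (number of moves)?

BFS from (row=3, col=1) until reaching (row=3, col=10):
  Distance 0: (row=3, col=1)
  Distance 1: (row=2, col=1), (row=3, col=0), (row=3, col=2), (row=4, col=1)
  Distance 2: (row=2, col=0), (row=2, col=2), (row=3, col=3), (row=4, col=2)
  Distance 3: (row=1, col=0), (row=1, col=2), (row=2, col=3), (row=3, col=4), (row=4, col=3)
  Distance 4: (row=0, col=0), (row=0, col=2), (row=1, col=3), (row=2, col=4), (row=3, col=5), (row=4, col=4)
  Distance 5: (row=0, col=1), (row=0, col=3), (row=1, col=4), (row=2, col=5), (row=3, col=6), (row=4, col=5)
  Distance 6: (row=0, col=4), (row=1, col=5), (row=3, col=7), (row=4, col=6)
  Distance 7: (row=0, col=5), (row=1, col=6), (row=2, col=7), (row=3, col=8), (row=4, col=7)
  Distance 8: (row=0, col=6), (row=1, col=7), (row=2, col=8), (row=3, col=9), (row=4, col=8)
  Distance 9: (row=0, col=7), (row=1, col=8), (row=2, col=9), (row=3, col=10), (row=4, col=9)  <- goal reached here
One shortest path (9 moves): (row=3, col=1) -> (row=3, col=2) -> (row=3, col=3) -> (row=3, col=4) -> (row=3, col=5) -> (row=3, col=6) -> (row=3, col=7) -> (row=3, col=8) -> (row=3, col=9) -> (row=3, col=10)

Answer: Shortest path length: 9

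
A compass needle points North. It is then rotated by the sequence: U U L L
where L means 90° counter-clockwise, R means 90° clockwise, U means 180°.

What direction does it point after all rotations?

Start: North
  U (U-turn (180°)) -> South
  U (U-turn (180°)) -> North
  L (left (90° counter-clockwise)) -> West
  L (left (90° counter-clockwise)) -> South
Final: South

Answer: Final heading: South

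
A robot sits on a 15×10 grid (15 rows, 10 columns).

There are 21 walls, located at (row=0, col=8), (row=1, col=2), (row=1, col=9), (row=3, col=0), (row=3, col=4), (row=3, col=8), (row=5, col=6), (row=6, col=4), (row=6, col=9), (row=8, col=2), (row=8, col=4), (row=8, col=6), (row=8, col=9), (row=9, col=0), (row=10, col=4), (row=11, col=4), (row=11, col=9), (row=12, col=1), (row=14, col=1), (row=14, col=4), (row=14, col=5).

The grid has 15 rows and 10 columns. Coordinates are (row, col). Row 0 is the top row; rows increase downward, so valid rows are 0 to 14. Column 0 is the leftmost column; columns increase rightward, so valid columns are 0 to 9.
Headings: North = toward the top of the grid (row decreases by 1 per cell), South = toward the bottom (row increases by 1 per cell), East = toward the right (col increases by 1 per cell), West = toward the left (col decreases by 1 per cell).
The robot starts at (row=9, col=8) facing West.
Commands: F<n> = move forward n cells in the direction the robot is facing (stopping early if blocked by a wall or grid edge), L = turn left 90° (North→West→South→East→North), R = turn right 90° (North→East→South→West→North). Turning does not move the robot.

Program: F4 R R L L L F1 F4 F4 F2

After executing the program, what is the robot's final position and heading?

Start: (row=9, col=8), facing West
  F4: move forward 4, now at (row=9, col=4)
  R: turn right, now facing North
  R: turn right, now facing East
  L: turn left, now facing North
  L: turn left, now facing West
  L: turn left, now facing South
  F1: move forward 0/1 (blocked), now at (row=9, col=4)
  F4: move forward 0/4 (blocked), now at (row=9, col=4)
  F4: move forward 0/4 (blocked), now at (row=9, col=4)
  F2: move forward 0/2 (blocked), now at (row=9, col=4)
Final: (row=9, col=4), facing South

Answer: Final position: (row=9, col=4), facing South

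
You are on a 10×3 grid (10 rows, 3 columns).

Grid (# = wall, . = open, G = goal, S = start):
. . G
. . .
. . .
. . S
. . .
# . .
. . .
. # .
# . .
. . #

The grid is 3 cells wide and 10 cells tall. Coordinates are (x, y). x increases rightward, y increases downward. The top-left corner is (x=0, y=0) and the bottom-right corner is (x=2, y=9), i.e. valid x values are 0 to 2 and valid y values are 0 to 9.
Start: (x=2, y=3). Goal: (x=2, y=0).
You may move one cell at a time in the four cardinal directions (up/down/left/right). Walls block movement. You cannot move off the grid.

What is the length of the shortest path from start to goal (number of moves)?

Answer: Shortest path length: 3

Derivation:
BFS from (x=2, y=3) until reaching (x=2, y=0):
  Distance 0: (x=2, y=3)
  Distance 1: (x=2, y=2), (x=1, y=3), (x=2, y=4)
  Distance 2: (x=2, y=1), (x=1, y=2), (x=0, y=3), (x=1, y=4), (x=2, y=5)
  Distance 3: (x=2, y=0), (x=1, y=1), (x=0, y=2), (x=0, y=4), (x=1, y=5), (x=2, y=6)  <- goal reached here
One shortest path (3 moves): (x=2, y=3) -> (x=2, y=2) -> (x=2, y=1) -> (x=2, y=0)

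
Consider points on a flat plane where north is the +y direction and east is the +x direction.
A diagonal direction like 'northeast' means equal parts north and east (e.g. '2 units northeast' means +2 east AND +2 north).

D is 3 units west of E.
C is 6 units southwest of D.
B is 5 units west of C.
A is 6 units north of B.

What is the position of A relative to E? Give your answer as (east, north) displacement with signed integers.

Answer: A is at (east=-14, north=0) relative to E.

Derivation:
Place E at the origin (east=0, north=0).
  D is 3 units west of E: delta (east=-3, north=+0); D at (east=-3, north=0).
  C is 6 units southwest of D: delta (east=-6, north=-6); C at (east=-9, north=-6).
  B is 5 units west of C: delta (east=-5, north=+0); B at (east=-14, north=-6).
  A is 6 units north of B: delta (east=+0, north=+6); A at (east=-14, north=0).
Therefore A relative to E: (east=-14, north=0).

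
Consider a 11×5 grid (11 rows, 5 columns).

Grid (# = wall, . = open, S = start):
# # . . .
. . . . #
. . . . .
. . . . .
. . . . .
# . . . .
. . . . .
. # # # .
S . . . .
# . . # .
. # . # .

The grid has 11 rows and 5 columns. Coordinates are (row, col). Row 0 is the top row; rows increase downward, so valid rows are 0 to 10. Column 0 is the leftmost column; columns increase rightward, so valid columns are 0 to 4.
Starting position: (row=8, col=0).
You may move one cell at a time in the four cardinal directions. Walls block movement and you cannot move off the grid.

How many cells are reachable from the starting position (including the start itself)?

Answer: Reachable cells: 43

Derivation:
BFS flood-fill from (row=8, col=0):
  Distance 0: (row=8, col=0)
  Distance 1: (row=7, col=0), (row=8, col=1)
  Distance 2: (row=6, col=0), (row=8, col=2), (row=9, col=1)
  Distance 3: (row=6, col=1), (row=8, col=3), (row=9, col=2)
  Distance 4: (row=5, col=1), (row=6, col=2), (row=8, col=4), (row=10, col=2)
  Distance 5: (row=4, col=1), (row=5, col=2), (row=6, col=3), (row=7, col=4), (row=9, col=4)
  Distance 6: (row=3, col=1), (row=4, col=0), (row=4, col=2), (row=5, col=3), (row=6, col=4), (row=10, col=4)
  Distance 7: (row=2, col=1), (row=3, col=0), (row=3, col=2), (row=4, col=3), (row=5, col=4)
  Distance 8: (row=1, col=1), (row=2, col=0), (row=2, col=2), (row=3, col=3), (row=4, col=4)
  Distance 9: (row=1, col=0), (row=1, col=2), (row=2, col=3), (row=3, col=4)
  Distance 10: (row=0, col=2), (row=1, col=3), (row=2, col=4)
  Distance 11: (row=0, col=3)
  Distance 12: (row=0, col=4)
Total reachable: 43 (grid has 44 open cells total)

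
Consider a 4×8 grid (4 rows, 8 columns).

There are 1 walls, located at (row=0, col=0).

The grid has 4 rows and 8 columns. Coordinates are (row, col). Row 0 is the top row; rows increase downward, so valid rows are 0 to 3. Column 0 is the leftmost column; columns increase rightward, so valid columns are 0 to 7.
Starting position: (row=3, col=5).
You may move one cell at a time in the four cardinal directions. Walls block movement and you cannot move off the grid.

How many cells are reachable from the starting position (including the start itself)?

BFS flood-fill from (row=3, col=5):
  Distance 0: (row=3, col=5)
  Distance 1: (row=2, col=5), (row=3, col=4), (row=3, col=6)
  Distance 2: (row=1, col=5), (row=2, col=4), (row=2, col=6), (row=3, col=3), (row=3, col=7)
  Distance 3: (row=0, col=5), (row=1, col=4), (row=1, col=6), (row=2, col=3), (row=2, col=7), (row=3, col=2)
  Distance 4: (row=0, col=4), (row=0, col=6), (row=1, col=3), (row=1, col=7), (row=2, col=2), (row=3, col=1)
  Distance 5: (row=0, col=3), (row=0, col=7), (row=1, col=2), (row=2, col=1), (row=3, col=0)
  Distance 6: (row=0, col=2), (row=1, col=1), (row=2, col=0)
  Distance 7: (row=0, col=1), (row=1, col=0)
Total reachable: 31 (grid has 31 open cells total)

Answer: Reachable cells: 31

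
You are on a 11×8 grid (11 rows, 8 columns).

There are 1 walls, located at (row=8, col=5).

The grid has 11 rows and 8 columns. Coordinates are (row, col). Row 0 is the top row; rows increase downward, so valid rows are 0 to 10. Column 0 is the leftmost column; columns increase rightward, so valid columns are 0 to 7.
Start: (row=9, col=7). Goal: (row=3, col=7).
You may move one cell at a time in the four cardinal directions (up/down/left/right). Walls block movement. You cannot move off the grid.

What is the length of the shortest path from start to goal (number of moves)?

BFS from (row=9, col=7) until reaching (row=3, col=7):
  Distance 0: (row=9, col=7)
  Distance 1: (row=8, col=7), (row=9, col=6), (row=10, col=7)
  Distance 2: (row=7, col=7), (row=8, col=6), (row=9, col=5), (row=10, col=6)
  Distance 3: (row=6, col=7), (row=7, col=6), (row=9, col=4), (row=10, col=5)
  Distance 4: (row=5, col=7), (row=6, col=6), (row=7, col=5), (row=8, col=4), (row=9, col=3), (row=10, col=4)
  Distance 5: (row=4, col=7), (row=5, col=6), (row=6, col=5), (row=7, col=4), (row=8, col=3), (row=9, col=2), (row=10, col=3)
  Distance 6: (row=3, col=7), (row=4, col=6), (row=5, col=5), (row=6, col=4), (row=7, col=3), (row=8, col=2), (row=9, col=1), (row=10, col=2)  <- goal reached here
One shortest path (6 moves): (row=9, col=7) -> (row=8, col=7) -> (row=7, col=7) -> (row=6, col=7) -> (row=5, col=7) -> (row=4, col=7) -> (row=3, col=7)

Answer: Shortest path length: 6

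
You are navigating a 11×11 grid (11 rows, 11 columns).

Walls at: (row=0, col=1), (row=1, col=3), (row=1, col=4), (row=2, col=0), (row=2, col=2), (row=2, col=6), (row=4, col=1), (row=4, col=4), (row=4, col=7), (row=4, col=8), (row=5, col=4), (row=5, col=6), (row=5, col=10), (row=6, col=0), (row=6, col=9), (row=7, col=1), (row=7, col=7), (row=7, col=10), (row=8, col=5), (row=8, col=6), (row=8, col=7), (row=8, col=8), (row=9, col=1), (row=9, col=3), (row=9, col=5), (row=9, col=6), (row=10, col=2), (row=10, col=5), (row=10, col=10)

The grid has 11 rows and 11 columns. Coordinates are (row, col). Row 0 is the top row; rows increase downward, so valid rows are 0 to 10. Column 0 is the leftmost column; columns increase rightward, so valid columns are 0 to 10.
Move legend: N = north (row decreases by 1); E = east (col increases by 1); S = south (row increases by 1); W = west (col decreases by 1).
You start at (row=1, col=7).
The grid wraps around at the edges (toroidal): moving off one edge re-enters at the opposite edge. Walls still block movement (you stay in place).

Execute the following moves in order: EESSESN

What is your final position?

Answer: Final position: (row=3, col=10)

Derivation:
Start: (row=1, col=7)
  E (east): (row=1, col=7) -> (row=1, col=8)
  E (east): (row=1, col=8) -> (row=1, col=9)
  S (south): (row=1, col=9) -> (row=2, col=9)
  S (south): (row=2, col=9) -> (row=3, col=9)
  E (east): (row=3, col=9) -> (row=3, col=10)
  S (south): (row=3, col=10) -> (row=4, col=10)
  N (north): (row=4, col=10) -> (row=3, col=10)
Final: (row=3, col=10)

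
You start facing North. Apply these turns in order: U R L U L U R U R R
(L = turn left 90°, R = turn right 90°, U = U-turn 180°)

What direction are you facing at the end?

Answer: Final heading: South

Derivation:
Start: North
  U (U-turn (180°)) -> South
  R (right (90° clockwise)) -> West
  L (left (90° counter-clockwise)) -> South
  U (U-turn (180°)) -> North
  L (left (90° counter-clockwise)) -> West
  U (U-turn (180°)) -> East
  R (right (90° clockwise)) -> South
  U (U-turn (180°)) -> North
  R (right (90° clockwise)) -> East
  R (right (90° clockwise)) -> South
Final: South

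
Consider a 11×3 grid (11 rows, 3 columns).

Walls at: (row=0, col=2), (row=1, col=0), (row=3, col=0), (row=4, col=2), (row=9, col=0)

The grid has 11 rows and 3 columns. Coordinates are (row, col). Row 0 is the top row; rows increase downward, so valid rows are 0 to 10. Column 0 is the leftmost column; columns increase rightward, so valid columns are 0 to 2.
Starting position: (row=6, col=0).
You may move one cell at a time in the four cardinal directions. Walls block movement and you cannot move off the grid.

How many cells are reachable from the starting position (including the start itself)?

BFS flood-fill from (row=6, col=0):
  Distance 0: (row=6, col=0)
  Distance 1: (row=5, col=0), (row=6, col=1), (row=7, col=0)
  Distance 2: (row=4, col=0), (row=5, col=1), (row=6, col=2), (row=7, col=1), (row=8, col=0)
  Distance 3: (row=4, col=1), (row=5, col=2), (row=7, col=2), (row=8, col=1)
  Distance 4: (row=3, col=1), (row=8, col=2), (row=9, col=1)
  Distance 5: (row=2, col=1), (row=3, col=2), (row=9, col=2), (row=10, col=1)
  Distance 6: (row=1, col=1), (row=2, col=0), (row=2, col=2), (row=10, col=0), (row=10, col=2)
  Distance 7: (row=0, col=1), (row=1, col=2)
  Distance 8: (row=0, col=0)
Total reachable: 28 (grid has 28 open cells total)

Answer: Reachable cells: 28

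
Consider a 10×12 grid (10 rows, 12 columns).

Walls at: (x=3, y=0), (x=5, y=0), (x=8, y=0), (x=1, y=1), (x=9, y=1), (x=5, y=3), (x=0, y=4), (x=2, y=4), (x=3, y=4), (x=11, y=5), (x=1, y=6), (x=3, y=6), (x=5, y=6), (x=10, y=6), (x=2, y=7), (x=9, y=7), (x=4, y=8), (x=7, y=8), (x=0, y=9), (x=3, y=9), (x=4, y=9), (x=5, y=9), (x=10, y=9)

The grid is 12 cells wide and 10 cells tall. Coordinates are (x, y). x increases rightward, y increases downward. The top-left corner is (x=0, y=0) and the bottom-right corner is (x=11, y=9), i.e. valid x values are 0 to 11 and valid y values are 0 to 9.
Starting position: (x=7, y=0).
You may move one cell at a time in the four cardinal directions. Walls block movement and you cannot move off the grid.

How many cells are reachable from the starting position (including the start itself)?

Answer: Reachable cells: 97

Derivation:
BFS flood-fill from (x=7, y=0):
  Distance 0: (x=7, y=0)
  Distance 1: (x=6, y=0), (x=7, y=1)
  Distance 2: (x=6, y=1), (x=8, y=1), (x=7, y=2)
  Distance 3: (x=5, y=1), (x=6, y=2), (x=8, y=2), (x=7, y=3)
  Distance 4: (x=4, y=1), (x=5, y=2), (x=9, y=2), (x=6, y=3), (x=8, y=3), (x=7, y=4)
  Distance 5: (x=4, y=0), (x=3, y=1), (x=4, y=2), (x=10, y=2), (x=9, y=3), (x=6, y=4), (x=8, y=4), (x=7, y=5)
  Distance 6: (x=2, y=1), (x=10, y=1), (x=3, y=2), (x=11, y=2), (x=4, y=3), (x=10, y=3), (x=5, y=4), (x=9, y=4), (x=6, y=5), (x=8, y=5), (x=7, y=6)
  Distance 7: (x=2, y=0), (x=10, y=0), (x=11, y=1), (x=2, y=2), (x=3, y=3), (x=11, y=3), (x=4, y=4), (x=10, y=4), (x=5, y=5), (x=9, y=5), (x=6, y=6), (x=8, y=6), (x=7, y=7)
  Distance 8: (x=1, y=0), (x=9, y=0), (x=11, y=0), (x=1, y=2), (x=2, y=3), (x=11, y=4), (x=4, y=5), (x=10, y=5), (x=9, y=6), (x=6, y=7), (x=8, y=7)
  Distance 9: (x=0, y=0), (x=0, y=2), (x=1, y=3), (x=3, y=5), (x=4, y=6), (x=5, y=7), (x=6, y=8), (x=8, y=8)
  Distance 10: (x=0, y=1), (x=0, y=3), (x=1, y=4), (x=2, y=5), (x=4, y=7), (x=5, y=8), (x=9, y=8), (x=6, y=9), (x=8, y=9)
  Distance 11: (x=1, y=5), (x=2, y=6), (x=3, y=7), (x=10, y=8), (x=7, y=9), (x=9, y=9)
  Distance 12: (x=0, y=5), (x=10, y=7), (x=3, y=8), (x=11, y=8)
  Distance 13: (x=0, y=6), (x=11, y=7), (x=2, y=8), (x=11, y=9)
  Distance 14: (x=11, y=6), (x=0, y=7), (x=1, y=8), (x=2, y=9)
  Distance 15: (x=1, y=7), (x=0, y=8), (x=1, y=9)
Total reachable: 97 (grid has 97 open cells total)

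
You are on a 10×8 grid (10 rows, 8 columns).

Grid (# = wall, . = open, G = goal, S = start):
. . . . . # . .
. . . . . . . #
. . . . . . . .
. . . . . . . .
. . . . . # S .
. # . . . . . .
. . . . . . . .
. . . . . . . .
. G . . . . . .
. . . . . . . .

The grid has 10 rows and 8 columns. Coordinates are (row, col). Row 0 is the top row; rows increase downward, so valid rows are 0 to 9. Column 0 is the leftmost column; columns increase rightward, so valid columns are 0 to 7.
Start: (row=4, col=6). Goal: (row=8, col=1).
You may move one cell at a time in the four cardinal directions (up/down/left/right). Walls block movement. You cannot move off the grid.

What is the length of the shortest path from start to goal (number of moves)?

Answer: Shortest path length: 9

Derivation:
BFS from (row=4, col=6) until reaching (row=8, col=1):
  Distance 0: (row=4, col=6)
  Distance 1: (row=3, col=6), (row=4, col=7), (row=5, col=6)
  Distance 2: (row=2, col=6), (row=3, col=5), (row=3, col=7), (row=5, col=5), (row=5, col=7), (row=6, col=6)
  Distance 3: (row=1, col=6), (row=2, col=5), (row=2, col=7), (row=3, col=4), (row=5, col=4), (row=6, col=5), (row=6, col=7), (row=7, col=6)
  Distance 4: (row=0, col=6), (row=1, col=5), (row=2, col=4), (row=3, col=3), (row=4, col=4), (row=5, col=3), (row=6, col=4), (row=7, col=5), (row=7, col=7), (row=8, col=6)
  Distance 5: (row=0, col=7), (row=1, col=4), (row=2, col=3), (row=3, col=2), (row=4, col=3), (row=5, col=2), (row=6, col=3), (row=7, col=4), (row=8, col=5), (row=8, col=7), (row=9, col=6)
  Distance 6: (row=0, col=4), (row=1, col=3), (row=2, col=2), (row=3, col=1), (row=4, col=2), (row=6, col=2), (row=7, col=3), (row=8, col=4), (row=9, col=5), (row=9, col=7)
  Distance 7: (row=0, col=3), (row=1, col=2), (row=2, col=1), (row=3, col=0), (row=4, col=1), (row=6, col=1), (row=7, col=2), (row=8, col=3), (row=9, col=4)
  Distance 8: (row=0, col=2), (row=1, col=1), (row=2, col=0), (row=4, col=0), (row=6, col=0), (row=7, col=1), (row=8, col=2), (row=9, col=3)
  Distance 9: (row=0, col=1), (row=1, col=0), (row=5, col=0), (row=7, col=0), (row=8, col=1), (row=9, col=2)  <- goal reached here
One shortest path (9 moves): (row=4, col=6) -> (row=5, col=6) -> (row=5, col=5) -> (row=5, col=4) -> (row=5, col=3) -> (row=5, col=2) -> (row=6, col=2) -> (row=6, col=1) -> (row=7, col=1) -> (row=8, col=1)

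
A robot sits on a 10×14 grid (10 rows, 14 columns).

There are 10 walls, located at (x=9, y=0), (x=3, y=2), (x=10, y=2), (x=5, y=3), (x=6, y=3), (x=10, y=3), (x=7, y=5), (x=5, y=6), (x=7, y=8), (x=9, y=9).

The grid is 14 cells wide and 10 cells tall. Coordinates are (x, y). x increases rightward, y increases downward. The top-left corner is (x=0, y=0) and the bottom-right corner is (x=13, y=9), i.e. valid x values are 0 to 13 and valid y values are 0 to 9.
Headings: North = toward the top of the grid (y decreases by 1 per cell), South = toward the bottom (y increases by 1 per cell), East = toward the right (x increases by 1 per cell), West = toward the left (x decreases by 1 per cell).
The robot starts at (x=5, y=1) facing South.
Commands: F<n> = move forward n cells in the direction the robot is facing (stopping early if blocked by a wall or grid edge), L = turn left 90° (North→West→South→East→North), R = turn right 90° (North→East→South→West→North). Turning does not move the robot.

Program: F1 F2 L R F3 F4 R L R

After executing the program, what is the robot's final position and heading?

Start: (x=5, y=1), facing South
  F1: move forward 1, now at (x=5, y=2)
  F2: move forward 0/2 (blocked), now at (x=5, y=2)
  L: turn left, now facing East
  R: turn right, now facing South
  F3: move forward 0/3 (blocked), now at (x=5, y=2)
  F4: move forward 0/4 (blocked), now at (x=5, y=2)
  R: turn right, now facing West
  L: turn left, now facing South
  R: turn right, now facing West
Final: (x=5, y=2), facing West

Answer: Final position: (x=5, y=2), facing West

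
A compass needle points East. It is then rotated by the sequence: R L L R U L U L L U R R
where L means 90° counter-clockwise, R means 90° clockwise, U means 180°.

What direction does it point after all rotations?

Start: East
  R (right (90° clockwise)) -> South
  L (left (90° counter-clockwise)) -> East
  L (left (90° counter-clockwise)) -> North
  R (right (90° clockwise)) -> East
  U (U-turn (180°)) -> West
  L (left (90° counter-clockwise)) -> South
  U (U-turn (180°)) -> North
  L (left (90° counter-clockwise)) -> West
  L (left (90° counter-clockwise)) -> South
  U (U-turn (180°)) -> North
  R (right (90° clockwise)) -> East
  R (right (90° clockwise)) -> South
Final: South

Answer: Final heading: South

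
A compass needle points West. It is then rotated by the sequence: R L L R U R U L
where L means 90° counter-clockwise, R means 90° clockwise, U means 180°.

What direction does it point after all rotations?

Start: West
  R (right (90° clockwise)) -> North
  L (left (90° counter-clockwise)) -> West
  L (left (90° counter-clockwise)) -> South
  R (right (90° clockwise)) -> West
  U (U-turn (180°)) -> East
  R (right (90° clockwise)) -> South
  U (U-turn (180°)) -> North
  L (left (90° counter-clockwise)) -> West
Final: West

Answer: Final heading: West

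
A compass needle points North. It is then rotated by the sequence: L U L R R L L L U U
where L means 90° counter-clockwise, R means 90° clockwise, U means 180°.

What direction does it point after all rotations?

Answer: Final heading: West

Derivation:
Start: North
  L (left (90° counter-clockwise)) -> West
  U (U-turn (180°)) -> East
  L (left (90° counter-clockwise)) -> North
  R (right (90° clockwise)) -> East
  R (right (90° clockwise)) -> South
  L (left (90° counter-clockwise)) -> East
  L (left (90° counter-clockwise)) -> North
  L (left (90° counter-clockwise)) -> West
  U (U-turn (180°)) -> East
  U (U-turn (180°)) -> West
Final: West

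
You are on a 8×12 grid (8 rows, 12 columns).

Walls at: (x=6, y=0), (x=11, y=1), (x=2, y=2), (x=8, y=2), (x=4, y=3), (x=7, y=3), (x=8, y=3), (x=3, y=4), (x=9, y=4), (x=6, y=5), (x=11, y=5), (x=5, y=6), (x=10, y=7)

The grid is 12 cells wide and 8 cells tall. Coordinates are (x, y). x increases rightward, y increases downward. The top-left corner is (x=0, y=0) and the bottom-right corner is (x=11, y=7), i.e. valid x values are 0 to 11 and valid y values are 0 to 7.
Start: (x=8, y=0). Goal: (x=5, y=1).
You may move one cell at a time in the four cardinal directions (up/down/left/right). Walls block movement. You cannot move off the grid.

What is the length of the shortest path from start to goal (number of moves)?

BFS from (x=8, y=0) until reaching (x=5, y=1):
  Distance 0: (x=8, y=0)
  Distance 1: (x=7, y=0), (x=9, y=0), (x=8, y=1)
  Distance 2: (x=10, y=0), (x=7, y=1), (x=9, y=1)
  Distance 3: (x=11, y=0), (x=6, y=1), (x=10, y=1), (x=7, y=2), (x=9, y=2)
  Distance 4: (x=5, y=1), (x=6, y=2), (x=10, y=2), (x=9, y=3)  <- goal reached here
One shortest path (4 moves): (x=8, y=0) -> (x=7, y=0) -> (x=7, y=1) -> (x=6, y=1) -> (x=5, y=1)

Answer: Shortest path length: 4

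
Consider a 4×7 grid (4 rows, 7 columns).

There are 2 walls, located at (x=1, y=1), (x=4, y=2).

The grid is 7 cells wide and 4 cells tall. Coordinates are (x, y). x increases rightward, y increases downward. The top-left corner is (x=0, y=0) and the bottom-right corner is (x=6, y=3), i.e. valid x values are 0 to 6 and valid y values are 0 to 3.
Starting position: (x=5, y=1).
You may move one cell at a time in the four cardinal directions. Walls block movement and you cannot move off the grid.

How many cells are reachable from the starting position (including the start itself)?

Answer: Reachable cells: 26

Derivation:
BFS flood-fill from (x=5, y=1):
  Distance 0: (x=5, y=1)
  Distance 1: (x=5, y=0), (x=4, y=1), (x=6, y=1), (x=5, y=2)
  Distance 2: (x=4, y=0), (x=6, y=0), (x=3, y=1), (x=6, y=2), (x=5, y=3)
  Distance 3: (x=3, y=0), (x=2, y=1), (x=3, y=2), (x=4, y=3), (x=6, y=3)
  Distance 4: (x=2, y=0), (x=2, y=2), (x=3, y=3)
  Distance 5: (x=1, y=0), (x=1, y=2), (x=2, y=3)
  Distance 6: (x=0, y=0), (x=0, y=2), (x=1, y=3)
  Distance 7: (x=0, y=1), (x=0, y=3)
Total reachable: 26 (grid has 26 open cells total)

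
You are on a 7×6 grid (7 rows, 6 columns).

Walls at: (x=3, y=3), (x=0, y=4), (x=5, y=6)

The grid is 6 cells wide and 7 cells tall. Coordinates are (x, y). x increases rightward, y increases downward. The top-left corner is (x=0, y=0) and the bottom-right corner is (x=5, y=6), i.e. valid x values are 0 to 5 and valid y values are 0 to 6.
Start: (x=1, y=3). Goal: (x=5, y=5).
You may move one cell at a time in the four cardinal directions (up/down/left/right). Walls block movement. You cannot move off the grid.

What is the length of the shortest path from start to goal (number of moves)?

BFS from (x=1, y=3) until reaching (x=5, y=5):
  Distance 0: (x=1, y=3)
  Distance 1: (x=1, y=2), (x=0, y=3), (x=2, y=3), (x=1, y=4)
  Distance 2: (x=1, y=1), (x=0, y=2), (x=2, y=2), (x=2, y=4), (x=1, y=5)
  Distance 3: (x=1, y=0), (x=0, y=1), (x=2, y=1), (x=3, y=2), (x=3, y=4), (x=0, y=5), (x=2, y=5), (x=1, y=6)
  Distance 4: (x=0, y=0), (x=2, y=0), (x=3, y=1), (x=4, y=2), (x=4, y=4), (x=3, y=5), (x=0, y=6), (x=2, y=6)
  Distance 5: (x=3, y=0), (x=4, y=1), (x=5, y=2), (x=4, y=3), (x=5, y=4), (x=4, y=5), (x=3, y=6)
  Distance 6: (x=4, y=0), (x=5, y=1), (x=5, y=3), (x=5, y=5), (x=4, y=6)  <- goal reached here
One shortest path (6 moves): (x=1, y=3) -> (x=2, y=3) -> (x=2, y=4) -> (x=3, y=4) -> (x=4, y=4) -> (x=5, y=4) -> (x=5, y=5)

Answer: Shortest path length: 6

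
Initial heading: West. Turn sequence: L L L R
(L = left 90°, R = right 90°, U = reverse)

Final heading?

Start: West
  L (left (90° counter-clockwise)) -> South
  L (left (90° counter-clockwise)) -> East
  L (left (90° counter-clockwise)) -> North
  R (right (90° clockwise)) -> East
Final: East

Answer: Final heading: East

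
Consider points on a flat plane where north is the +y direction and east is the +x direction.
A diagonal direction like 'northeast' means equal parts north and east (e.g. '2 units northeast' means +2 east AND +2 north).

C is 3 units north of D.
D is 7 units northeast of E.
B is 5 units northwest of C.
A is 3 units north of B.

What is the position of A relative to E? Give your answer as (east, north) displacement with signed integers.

Answer: A is at (east=2, north=18) relative to E.

Derivation:
Place E at the origin (east=0, north=0).
  D is 7 units northeast of E: delta (east=+7, north=+7); D at (east=7, north=7).
  C is 3 units north of D: delta (east=+0, north=+3); C at (east=7, north=10).
  B is 5 units northwest of C: delta (east=-5, north=+5); B at (east=2, north=15).
  A is 3 units north of B: delta (east=+0, north=+3); A at (east=2, north=18).
Therefore A relative to E: (east=2, north=18).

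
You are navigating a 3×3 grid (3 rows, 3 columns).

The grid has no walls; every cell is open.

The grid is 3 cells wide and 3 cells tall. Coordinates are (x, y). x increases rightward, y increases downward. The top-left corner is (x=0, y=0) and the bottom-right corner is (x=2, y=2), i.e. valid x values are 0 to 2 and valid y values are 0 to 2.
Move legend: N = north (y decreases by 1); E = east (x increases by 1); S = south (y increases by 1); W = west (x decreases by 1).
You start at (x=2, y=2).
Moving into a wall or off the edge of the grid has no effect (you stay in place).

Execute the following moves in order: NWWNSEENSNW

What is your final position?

Answer: Final position: (x=1, y=0)

Derivation:
Start: (x=2, y=2)
  N (north): (x=2, y=2) -> (x=2, y=1)
  W (west): (x=2, y=1) -> (x=1, y=1)
  W (west): (x=1, y=1) -> (x=0, y=1)
  N (north): (x=0, y=1) -> (x=0, y=0)
  S (south): (x=0, y=0) -> (x=0, y=1)
  E (east): (x=0, y=1) -> (x=1, y=1)
  E (east): (x=1, y=1) -> (x=2, y=1)
  N (north): (x=2, y=1) -> (x=2, y=0)
  S (south): (x=2, y=0) -> (x=2, y=1)
  N (north): (x=2, y=1) -> (x=2, y=0)
  W (west): (x=2, y=0) -> (x=1, y=0)
Final: (x=1, y=0)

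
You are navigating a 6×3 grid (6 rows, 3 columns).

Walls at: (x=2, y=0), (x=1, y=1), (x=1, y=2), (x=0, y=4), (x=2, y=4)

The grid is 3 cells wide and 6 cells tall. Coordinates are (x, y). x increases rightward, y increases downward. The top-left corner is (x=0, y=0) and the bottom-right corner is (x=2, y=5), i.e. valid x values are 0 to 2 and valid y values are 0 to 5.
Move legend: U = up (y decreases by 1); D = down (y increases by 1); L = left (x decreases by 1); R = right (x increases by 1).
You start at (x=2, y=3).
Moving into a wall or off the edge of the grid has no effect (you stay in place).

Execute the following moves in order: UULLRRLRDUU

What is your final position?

Answer: Final position: (x=2, y=1)

Derivation:
Start: (x=2, y=3)
  U (up): (x=2, y=3) -> (x=2, y=2)
  U (up): (x=2, y=2) -> (x=2, y=1)
  L (left): blocked, stay at (x=2, y=1)
  L (left): blocked, stay at (x=2, y=1)
  R (right): blocked, stay at (x=2, y=1)
  R (right): blocked, stay at (x=2, y=1)
  L (left): blocked, stay at (x=2, y=1)
  R (right): blocked, stay at (x=2, y=1)
  D (down): (x=2, y=1) -> (x=2, y=2)
  U (up): (x=2, y=2) -> (x=2, y=1)
  U (up): blocked, stay at (x=2, y=1)
Final: (x=2, y=1)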